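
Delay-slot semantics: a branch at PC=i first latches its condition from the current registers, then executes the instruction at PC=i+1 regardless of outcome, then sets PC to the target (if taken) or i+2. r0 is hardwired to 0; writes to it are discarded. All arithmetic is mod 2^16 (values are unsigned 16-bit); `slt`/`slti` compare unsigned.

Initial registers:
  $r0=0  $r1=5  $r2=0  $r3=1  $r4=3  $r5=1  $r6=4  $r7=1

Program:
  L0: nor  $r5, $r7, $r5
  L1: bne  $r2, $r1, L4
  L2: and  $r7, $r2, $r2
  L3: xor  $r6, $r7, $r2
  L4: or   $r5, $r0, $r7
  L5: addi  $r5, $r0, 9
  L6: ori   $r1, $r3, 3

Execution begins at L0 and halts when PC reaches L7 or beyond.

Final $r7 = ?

#0 nor  $r5, $r7, $r5 ; 0/5/0/1/3/65534/4/1
#1 bne  $r2, $r1, L4 ; 0/5/0/1/3/65534/4/1 ; →target
#2 and  $r7, $r2, $r2 ; 0/5/0/1/3/65534/4/0
#4 or   $r5, $r0, $r7 ; 0/5/0/1/3/0/4/0
#5 addi  $r5, $r0, 9 ; 0/5/0/1/3/9/4/0
#6 ori   $r1, $r3, 3 ; 0/3/0/1/3/9/4/0

0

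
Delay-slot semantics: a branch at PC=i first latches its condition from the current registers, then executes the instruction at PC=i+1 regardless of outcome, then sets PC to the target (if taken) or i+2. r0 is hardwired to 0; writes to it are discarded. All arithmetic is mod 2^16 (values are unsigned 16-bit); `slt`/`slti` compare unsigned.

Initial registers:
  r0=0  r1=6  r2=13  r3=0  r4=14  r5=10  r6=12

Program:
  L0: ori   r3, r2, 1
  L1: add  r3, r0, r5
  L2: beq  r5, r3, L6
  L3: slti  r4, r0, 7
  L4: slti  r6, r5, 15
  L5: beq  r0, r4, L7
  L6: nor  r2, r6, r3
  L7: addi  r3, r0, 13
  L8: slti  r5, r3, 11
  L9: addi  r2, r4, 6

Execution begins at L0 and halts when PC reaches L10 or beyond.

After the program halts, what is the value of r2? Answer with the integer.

7

PC=0  ori   r3, r2, 1        | r0=0 r1=6 r2=13 r3=13 r4=14 r5=10 r6=12
PC=1  add  r3, r0, r5        | r0=0 r1=6 r2=13 r3=10 r4=14 r5=10 r6=12
PC=2  beq  r5, r3, L6        | r0=0 r1=6 r2=13 r3=10 r4=14 r5=10 r6=12  [TAKEN]
PC=3  slti  r4, r0, 7        | r0=0 r1=6 r2=13 r3=10 r4=1 r5=10 r6=12
PC=6  nor  r2, r6, r3        | r0=0 r1=6 r2=65521 r3=10 r4=1 r5=10 r6=12
PC=7  addi  r3, r0, 13       | r0=0 r1=6 r2=65521 r3=13 r4=1 r5=10 r6=12
PC=8  slti  r5, r3, 11       | r0=0 r1=6 r2=65521 r3=13 r4=1 r5=0 r6=12
PC=9  addi  r2, r4, 6        | r0=0 r1=6 r2=7 r3=13 r4=1 r5=0 r6=12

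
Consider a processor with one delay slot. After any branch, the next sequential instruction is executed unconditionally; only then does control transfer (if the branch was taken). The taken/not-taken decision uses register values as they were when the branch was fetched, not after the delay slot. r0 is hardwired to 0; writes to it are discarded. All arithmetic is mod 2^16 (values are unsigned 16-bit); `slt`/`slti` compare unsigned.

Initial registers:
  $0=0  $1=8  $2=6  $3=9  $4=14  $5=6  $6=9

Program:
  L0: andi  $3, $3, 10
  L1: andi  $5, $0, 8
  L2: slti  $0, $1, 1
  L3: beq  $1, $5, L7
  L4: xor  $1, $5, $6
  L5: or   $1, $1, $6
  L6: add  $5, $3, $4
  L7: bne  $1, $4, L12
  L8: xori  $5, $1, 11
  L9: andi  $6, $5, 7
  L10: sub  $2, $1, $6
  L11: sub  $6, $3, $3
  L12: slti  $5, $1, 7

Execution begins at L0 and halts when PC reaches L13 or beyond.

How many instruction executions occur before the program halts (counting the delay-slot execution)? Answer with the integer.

[0] andi  $3, $3, 10  →  {$0:0, $1:8, $2:6, $3:8, $4:14, $5:6, $6:9}
[1] andi  $5, $0, 8  →  {$0:0, $1:8, $2:6, $3:8, $4:14, $5:0, $6:9}
[2] slti  $0, $1, 1  →  {$0:0, $1:8, $2:6, $3:8, $4:14, $5:0, $6:9}
[3] beq  $1, $5, L7  →  {$0:0, $1:8, $2:6, $3:8, $4:14, $5:0, $6:9}  ⟨branch fallthrough⟩
[4] xor  $1, $5, $6  →  {$0:0, $1:9, $2:6, $3:8, $4:14, $5:0, $6:9}
[5] or   $1, $1, $6  →  {$0:0, $1:9, $2:6, $3:8, $4:14, $5:0, $6:9}
[6] add  $5, $3, $4  →  {$0:0, $1:9, $2:6, $3:8, $4:14, $5:22, $6:9}
[7] bne  $1, $4, L12  →  {$0:0, $1:9, $2:6, $3:8, $4:14, $5:22, $6:9}  ⟨branch taken⟩
[8] xori  $5, $1, 11  →  {$0:0, $1:9, $2:6, $3:8, $4:14, $5:2, $6:9}
[12] slti  $5, $1, 7  →  {$0:0, $1:9, $2:6, $3:8, $4:14, $5:0, $6:9}

10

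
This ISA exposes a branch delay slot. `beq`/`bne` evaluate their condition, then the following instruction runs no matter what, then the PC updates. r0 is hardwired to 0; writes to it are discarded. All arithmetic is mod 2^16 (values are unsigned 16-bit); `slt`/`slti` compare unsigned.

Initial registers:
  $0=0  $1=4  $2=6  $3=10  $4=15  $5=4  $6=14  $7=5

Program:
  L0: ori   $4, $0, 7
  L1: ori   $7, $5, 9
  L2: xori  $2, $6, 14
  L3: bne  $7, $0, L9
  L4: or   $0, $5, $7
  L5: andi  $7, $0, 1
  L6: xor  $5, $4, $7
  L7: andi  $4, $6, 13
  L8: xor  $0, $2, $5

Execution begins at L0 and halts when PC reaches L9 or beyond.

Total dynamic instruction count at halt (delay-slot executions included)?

5

[0] ori   $4, $0, 7  →  {$0:0, $1:4, $2:6, $3:10, $4:7, $5:4, $6:14, $7:5}
[1] ori   $7, $5, 9  →  {$0:0, $1:4, $2:6, $3:10, $4:7, $5:4, $6:14, $7:13}
[2] xori  $2, $6, 14  →  {$0:0, $1:4, $2:0, $3:10, $4:7, $5:4, $6:14, $7:13}
[3] bne  $7, $0, L9  →  {$0:0, $1:4, $2:0, $3:10, $4:7, $5:4, $6:14, $7:13}  ⟨branch taken⟩
[4] or   $0, $5, $7  →  {$0:0, $1:4, $2:0, $3:10, $4:7, $5:4, $6:14, $7:13}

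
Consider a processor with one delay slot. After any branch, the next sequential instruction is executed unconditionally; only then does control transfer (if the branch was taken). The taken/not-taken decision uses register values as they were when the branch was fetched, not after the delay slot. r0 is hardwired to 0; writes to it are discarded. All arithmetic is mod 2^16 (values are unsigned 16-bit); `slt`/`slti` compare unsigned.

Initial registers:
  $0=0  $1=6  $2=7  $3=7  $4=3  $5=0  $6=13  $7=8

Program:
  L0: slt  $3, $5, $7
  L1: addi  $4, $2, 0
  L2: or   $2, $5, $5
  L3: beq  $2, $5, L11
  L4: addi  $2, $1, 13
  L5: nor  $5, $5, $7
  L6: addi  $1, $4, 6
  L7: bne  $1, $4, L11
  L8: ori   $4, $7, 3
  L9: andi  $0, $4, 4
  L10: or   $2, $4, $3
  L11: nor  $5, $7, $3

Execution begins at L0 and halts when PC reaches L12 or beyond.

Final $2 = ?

19

  step pc=0: slt  $3, $5, $7  regs=(0,6,7,1,3,0,13,8)
  step pc=1: addi  $4, $2, 0  regs=(0,6,7,1,7,0,13,8)
  step pc=2: or   $2, $5, $5  regs=(0,6,0,1,7,0,13,8)
  step pc=3: beq  $2, $5, L11  cond=T  regs=(0,6,0,1,7,0,13,8)
  step pc=4: addi  $2, $1, 13  regs=(0,6,19,1,7,0,13,8)
  step pc=11: nor  $5, $7, $3  regs=(0,6,19,1,7,65526,13,8)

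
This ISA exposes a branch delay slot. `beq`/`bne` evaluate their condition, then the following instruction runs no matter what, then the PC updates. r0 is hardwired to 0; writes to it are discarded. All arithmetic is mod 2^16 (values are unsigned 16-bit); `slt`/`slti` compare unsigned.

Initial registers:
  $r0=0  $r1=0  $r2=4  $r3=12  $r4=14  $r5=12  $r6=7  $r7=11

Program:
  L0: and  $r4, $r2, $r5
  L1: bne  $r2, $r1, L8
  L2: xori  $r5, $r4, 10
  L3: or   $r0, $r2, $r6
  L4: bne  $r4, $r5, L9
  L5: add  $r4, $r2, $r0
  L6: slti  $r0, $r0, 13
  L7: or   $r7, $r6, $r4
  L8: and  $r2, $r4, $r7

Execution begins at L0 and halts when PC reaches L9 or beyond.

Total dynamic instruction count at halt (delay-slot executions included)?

[0] and  $r4, $r2, $r5  →  {$r0:0, $r1:0, $r2:4, $r3:12, $r4:4, $r5:12, $r6:7, $r7:11}
[1] bne  $r2, $r1, L8  →  {$r0:0, $r1:0, $r2:4, $r3:12, $r4:4, $r5:12, $r6:7, $r7:11}  ⟨branch taken⟩
[2] xori  $r5, $r4, 10  →  {$r0:0, $r1:0, $r2:4, $r3:12, $r4:4, $r5:14, $r6:7, $r7:11}
[8] and  $r2, $r4, $r7  →  {$r0:0, $r1:0, $r2:0, $r3:12, $r4:4, $r5:14, $r6:7, $r7:11}

4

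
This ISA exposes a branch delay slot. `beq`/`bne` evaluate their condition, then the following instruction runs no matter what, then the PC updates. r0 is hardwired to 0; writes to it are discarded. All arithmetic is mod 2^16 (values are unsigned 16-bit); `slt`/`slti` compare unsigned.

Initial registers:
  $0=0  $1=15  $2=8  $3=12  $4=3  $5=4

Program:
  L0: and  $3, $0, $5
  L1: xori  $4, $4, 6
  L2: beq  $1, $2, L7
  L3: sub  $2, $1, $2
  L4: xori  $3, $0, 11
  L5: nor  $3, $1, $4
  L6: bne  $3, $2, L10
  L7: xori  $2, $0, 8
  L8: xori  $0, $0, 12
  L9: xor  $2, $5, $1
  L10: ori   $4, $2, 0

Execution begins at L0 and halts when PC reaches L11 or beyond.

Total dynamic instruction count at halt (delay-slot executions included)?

  step pc=0: and  $3, $0, $5  regs=(0,15,8,0,3,4)
  step pc=1: xori  $4, $4, 6  regs=(0,15,8,0,5,4)
  step pc=2: beq  $1, $2, L7  cond=F  regs=(0,15,8,0,5,4)
  step pc=3: sub  $2, $1, $2  regs=(0,15,7,0,5,4)
  step pc=4: xori  $3, $0, 11  regs=(0,15,7,11,5,4)
  step pc=5: nor  $3, $1, $4  regs=(0,15,7,65520,5,4)
  step pc=6: bne  $3, $2, L10  cond=T  regs=(0,15,7,65520,5,4)
  step pc=7: xori  $2, $0, 8  regs=(0,15,8,65520,5,4)
  step pc=10: ori   $4, $2, 0  regs=(0,15,8,65520,8,4)

9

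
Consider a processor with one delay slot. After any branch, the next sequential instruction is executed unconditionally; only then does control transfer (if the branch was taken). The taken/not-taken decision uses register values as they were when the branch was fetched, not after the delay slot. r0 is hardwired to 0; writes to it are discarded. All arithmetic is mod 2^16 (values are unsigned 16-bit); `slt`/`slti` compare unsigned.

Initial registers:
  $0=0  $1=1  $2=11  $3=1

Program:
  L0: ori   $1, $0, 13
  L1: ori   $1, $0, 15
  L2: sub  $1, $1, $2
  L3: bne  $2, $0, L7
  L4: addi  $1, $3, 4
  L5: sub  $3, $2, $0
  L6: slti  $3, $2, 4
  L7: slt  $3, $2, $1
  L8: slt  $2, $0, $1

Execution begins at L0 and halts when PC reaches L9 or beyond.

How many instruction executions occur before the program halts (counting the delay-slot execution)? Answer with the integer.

#0 ori   $1, $0, 13 ; 0/13/11/1
#1 ori   $1, $0, 15 ; 0/15/11/1
#2 sub  $1, $1, $2 ; 0/4/11/1
#3 bne  $2, $0, L7 ; 0/4/11/1 ; →target
#4 addi  $1, $3, 4 ; 0/5/11/1
#7 slt  $3, $2, $1 ; 0/5/11/0
#8 slt  $2, $0, $1 ; 0/5/1/0

7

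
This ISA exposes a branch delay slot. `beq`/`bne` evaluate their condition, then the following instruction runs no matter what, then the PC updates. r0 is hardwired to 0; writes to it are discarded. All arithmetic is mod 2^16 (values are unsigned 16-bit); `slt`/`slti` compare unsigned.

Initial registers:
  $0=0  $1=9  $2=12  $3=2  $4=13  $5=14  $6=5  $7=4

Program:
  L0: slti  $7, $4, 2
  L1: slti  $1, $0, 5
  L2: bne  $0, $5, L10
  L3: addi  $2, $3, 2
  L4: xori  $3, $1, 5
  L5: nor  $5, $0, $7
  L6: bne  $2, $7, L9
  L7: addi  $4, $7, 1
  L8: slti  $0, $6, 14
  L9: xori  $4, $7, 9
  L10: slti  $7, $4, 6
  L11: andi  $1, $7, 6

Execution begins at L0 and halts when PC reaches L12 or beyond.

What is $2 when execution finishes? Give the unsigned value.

#0 slti  $7, $4, 2 ; 0/9/12/2/13/14/5/0
#1 slti  $1, $0, 5 ; 0/1/12/2/13/14/5/0
#2 bne  $0, $5, L10 ; 0/1/12/2/13/14/5/0 ; →target
#3 addi  $2, $3, 2 ; 0/1/4/2/13/14/5/0
#10 slti  $7, $4, 6 ; 0/1/4/2/13/14/5/0
#11 andi  $1, $7, 6 ; 0/0/4/2/13/14/5/0

4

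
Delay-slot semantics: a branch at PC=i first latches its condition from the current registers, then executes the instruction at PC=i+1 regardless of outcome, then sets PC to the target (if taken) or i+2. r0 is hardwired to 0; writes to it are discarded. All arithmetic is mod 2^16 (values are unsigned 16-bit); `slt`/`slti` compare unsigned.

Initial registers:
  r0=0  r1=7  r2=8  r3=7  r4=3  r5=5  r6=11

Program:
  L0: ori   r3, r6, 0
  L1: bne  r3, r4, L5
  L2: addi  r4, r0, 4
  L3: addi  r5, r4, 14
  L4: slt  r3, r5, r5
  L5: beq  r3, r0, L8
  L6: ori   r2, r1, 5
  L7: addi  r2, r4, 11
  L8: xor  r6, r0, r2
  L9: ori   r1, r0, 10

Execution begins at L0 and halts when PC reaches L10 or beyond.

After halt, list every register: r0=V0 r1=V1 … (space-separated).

r0=0 r1=10 r2=15 r3=11 r4=4 r5=5 r6=15

  step pc=0: ori   r3, r6, 0  regs=(0,7,8,11,3,5,11)
  step pc=1: bne  r3, r4, L5  cond=T  regs=(0,7,8,11,3,5,11)
  step pc=2: addi  r4, r0, 4  regs=(0,7,8,11,4,5,11)
  step pc=5: beq  r3, r0, L8  cond=F  regs=(0,7,8,11,4,5,11)
  step pc=6: ori   r2, r1, 5  regs=(0,7,7,11,4,5,11)
  step pc=7: addi  r2, r4, 11  regs=(0,7,15,11,4,5,11)
  step pc=8: xor  r6, r0, r2  regs=(0,7,15,11,4,5,15)
  step pc=9: ori   r1, r0, 10  regs=(0,10,15,11,4,5,15)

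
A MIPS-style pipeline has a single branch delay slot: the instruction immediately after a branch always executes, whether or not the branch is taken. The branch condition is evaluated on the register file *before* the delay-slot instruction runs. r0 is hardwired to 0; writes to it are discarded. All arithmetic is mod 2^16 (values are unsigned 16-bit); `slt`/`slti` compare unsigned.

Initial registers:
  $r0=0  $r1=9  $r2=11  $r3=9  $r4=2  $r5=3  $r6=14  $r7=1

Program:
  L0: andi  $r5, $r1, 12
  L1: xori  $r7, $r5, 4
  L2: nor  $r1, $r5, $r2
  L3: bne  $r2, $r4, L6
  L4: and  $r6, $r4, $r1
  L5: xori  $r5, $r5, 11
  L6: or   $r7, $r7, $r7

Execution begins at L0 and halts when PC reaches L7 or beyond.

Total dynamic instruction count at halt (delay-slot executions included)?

6

PC=0  andi  $r5, $r1, 12     | $r0=0 $r1=9 $r2=11 $r3=9 $r4=2 $r5=8 $r6=14 $r7=1
PC=1  xori  $r7, $r5, 4      | $r0=0 $r1=9 $r2=11 $r3=9 $r4=2 $r5=8 $r6=14 $r7=12
PC=2  nor  $r1, $r5, $r2     | $r0=0 $r1=65524 $r2=11 $r3=9 $r4=2 $r5=8 $r6=14 $r7=12
PC=3  bne  $r2, $r4, L6      | $r0=0 $r1=65524 $r2=11 $r3=9 $r4=2 $r5=8 $r6=14 $r7=12  [TAKEN]
PC=4  and  $r6, $r4, $r1     | $r0=0 $r1=65524 $r2=11 $r3=9 $r4=2 $r5=8 $r6=0 $r7=12
PC=6  or   $r7, $r7, $r7     | $r0=0 $r1=65524 $r2=11 $r3=9 $r4=2 $r5=8 $r6=0 $r7=12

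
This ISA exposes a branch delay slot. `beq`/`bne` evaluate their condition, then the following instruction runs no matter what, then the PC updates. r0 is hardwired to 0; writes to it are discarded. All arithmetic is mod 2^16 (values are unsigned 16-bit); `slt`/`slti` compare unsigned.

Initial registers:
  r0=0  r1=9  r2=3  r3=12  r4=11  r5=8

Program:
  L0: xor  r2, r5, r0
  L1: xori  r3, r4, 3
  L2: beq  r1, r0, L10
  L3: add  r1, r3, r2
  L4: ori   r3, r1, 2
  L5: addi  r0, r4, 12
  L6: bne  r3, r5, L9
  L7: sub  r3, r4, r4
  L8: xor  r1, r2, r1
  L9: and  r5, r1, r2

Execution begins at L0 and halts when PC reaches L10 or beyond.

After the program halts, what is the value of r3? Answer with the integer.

[0] xor  r2, r5, r0  →  {r0:0, r1:9, r2:8, r3:12, r4:11, r5:8}
[1] xori  r3, r4, 3  →  {r0:0, r1:9, r2:8, r3:8, r4:11, r5:8}
[2] beq  r1, r0, L10  →  {r0:0, r1:9, r2:8, r3:8, r4:11, r5:8}  ⟨branch fallthrough⟩
[3] add  r1, r3, r2  →  {r0:0, r1:16, r2:8, r3:8, r4:11, r5:8}
[4] ori   r3, r1, 2  →  {r0:0, r1:16, r2:8, r3:18, r4:11, r5:8}
[5] addi  r0, r4, 12  →  {r0:0, r1:16, r2:8, r3:18, r4:11, r5:8}
[6] bne  r3, r5, L9  →  {r0:0, r1:16, r2:8, r3:18, r4:11, r5:8}  ⟨branch taken⟩
[7] sub  r3, r4, r4  →  {r0:0, r1:16, r2:8, r3:0, r4:11, r5:8}
[9] and  r5, r1, r2  →  {r0:0, r1:16, r2:8, r3:0, r4:11, r5:0}

0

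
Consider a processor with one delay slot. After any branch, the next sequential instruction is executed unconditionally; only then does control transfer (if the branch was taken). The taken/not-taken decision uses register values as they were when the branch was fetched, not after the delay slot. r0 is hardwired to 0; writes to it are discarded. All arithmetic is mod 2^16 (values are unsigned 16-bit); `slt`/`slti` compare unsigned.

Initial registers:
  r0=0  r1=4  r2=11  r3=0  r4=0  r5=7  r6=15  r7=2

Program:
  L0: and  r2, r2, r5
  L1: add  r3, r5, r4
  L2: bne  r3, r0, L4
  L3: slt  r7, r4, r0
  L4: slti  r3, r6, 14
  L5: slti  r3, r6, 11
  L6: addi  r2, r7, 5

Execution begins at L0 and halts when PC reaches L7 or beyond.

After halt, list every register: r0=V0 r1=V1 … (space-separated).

r0=0 r1=4 r2=5 r3=0 r4=0 r5=7 r6=15 r7=0

#0 and  r2, r2, r5 ; 0/4/3/0/0/7/15/2
#1 add  r3, r5, r4 ; 0/4/3/7/0/7/15/2
#2 bne  r3, r0, L4 ; 0/4/3/7/0/7/15/2 ; →target
#3 slt  r7, r4, r0 ; 0/4/3/7/0/7/15/0
#4 slti  r3, r6, 14 ; 0/4/3/0/0/7/15/0
#5 slti  r3, r6, 11 ; 0/4/3/0/0/7/15/0
#6 addi  r2, r7, 5 ; 0/4/5/0/0/7/15/0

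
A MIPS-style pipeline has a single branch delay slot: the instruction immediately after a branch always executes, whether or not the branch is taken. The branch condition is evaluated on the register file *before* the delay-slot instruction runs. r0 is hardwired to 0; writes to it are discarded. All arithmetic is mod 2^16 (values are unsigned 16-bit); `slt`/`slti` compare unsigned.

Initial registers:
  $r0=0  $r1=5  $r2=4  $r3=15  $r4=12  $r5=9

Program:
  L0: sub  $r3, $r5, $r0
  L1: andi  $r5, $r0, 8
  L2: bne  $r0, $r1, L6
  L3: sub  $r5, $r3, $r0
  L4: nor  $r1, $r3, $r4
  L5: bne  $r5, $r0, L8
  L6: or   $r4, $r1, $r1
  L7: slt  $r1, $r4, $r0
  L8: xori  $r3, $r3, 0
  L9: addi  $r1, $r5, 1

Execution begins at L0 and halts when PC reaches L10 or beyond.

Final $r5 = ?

[0] sub  $r3, $r5, $r0  →  {$r0:0, $r1:5, $r2:4, $r3:9, $r4:12, $r5:9}
[1] andi  $r5, $r0, 8  →  {$r0:0, $r1:5, $r2:4, $r3:9, $r4:12, $r5:0}
[2] bne  $r0, $r1, L6  →  {$r0:0, $r1:5, $r2:4, $r3:9, $r4:12, $r5:0}  ⟨branch taken⟩
[3] sub  $r5, $r3, $r0  →  {$r0:0, $r1:5, $r2:4, $r3:9, $r4:12, $r5:9}
[6] or   $r4, $r1, $r1  →  {$r0:0, $r1:5, $r2:4, $r3:9, $r4:5, $r5:9}
[7] slt  $r1, $r4, $r0  →  {$r0:0, $r1:0, $r2:4, $r3:9, $r4:5, $r5:9}
[8] xori  $r3, $r3, 0  →  {$r0:0, $r1:0, $r2:4, $r3:9, $r4:5, $r5:9}
[9] addi  $r1, $r5, 1  →  {$r0:0, $r1:10, $r2:4, $r3:9, $r4:5, $r5:9}

9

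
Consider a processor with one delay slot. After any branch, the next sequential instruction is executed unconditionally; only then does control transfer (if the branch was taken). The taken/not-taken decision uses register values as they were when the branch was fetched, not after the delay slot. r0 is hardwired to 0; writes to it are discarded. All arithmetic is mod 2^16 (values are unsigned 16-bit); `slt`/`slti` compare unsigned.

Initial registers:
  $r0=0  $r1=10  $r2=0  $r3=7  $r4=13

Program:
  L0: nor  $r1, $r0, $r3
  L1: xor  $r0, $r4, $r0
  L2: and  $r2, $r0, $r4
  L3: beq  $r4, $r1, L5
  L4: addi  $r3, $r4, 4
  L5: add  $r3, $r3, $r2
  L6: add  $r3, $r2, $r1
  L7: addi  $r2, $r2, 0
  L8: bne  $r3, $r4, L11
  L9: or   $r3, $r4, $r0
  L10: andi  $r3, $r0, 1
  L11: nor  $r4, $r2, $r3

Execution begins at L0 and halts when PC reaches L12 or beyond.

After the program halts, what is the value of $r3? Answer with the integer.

13

PC=0  nor  $r1, $r0, $r3     | $r0=0 $r1=65528 $r2=0 $r3=7 $r4=13
PC=1  xor  $r0, $r4, $r0     | $r0=0 $r1=65528 $r2=0 $r3=7 $r4=13
PC=2  and  $r2, $r0, $r4     | $r0=0 $r1=65528 $r2=0 $r3=7 $r4=13
PC=3  beq  $r4, $r1, L5      | $r0=0 $r1=65528 $r2=0 $r3=7 $r4=13  [not taken]
PC=4  addi  $r3, $r4, 4      | $r0=0 $r1=65528 $r2=0 $r3=17 $r4=13
PC=5  add  $r3, $r3, $r2     | $r0=0 $r1=65528 $r2=0 $r3=17 $r4=13
PC=6  add  $r3, $r2, $r1     | $r0=0 $r1=65528 $r2=0 $r3=65528 $r4=13
PC=7  addi  $r2, $r2, 0      | $r0=0 $r1=65528 $r2=0 $r3=65528 $r4=13
PC=8  bne  $r3, $r4, L11     | $r0=0 $r1=65528 $r2=0 $r3=65528 $r4=13  [TAKEN]
PC=9  or   $r3, $r4, $r0     | $r0=0 $r1=65528 $r2=0 $r3=13 $r4=13
PC=11 nor  $r4, $r2, $r3     | $r0=0 $r1=65528 $r2=0 $r3=13 $r4=65522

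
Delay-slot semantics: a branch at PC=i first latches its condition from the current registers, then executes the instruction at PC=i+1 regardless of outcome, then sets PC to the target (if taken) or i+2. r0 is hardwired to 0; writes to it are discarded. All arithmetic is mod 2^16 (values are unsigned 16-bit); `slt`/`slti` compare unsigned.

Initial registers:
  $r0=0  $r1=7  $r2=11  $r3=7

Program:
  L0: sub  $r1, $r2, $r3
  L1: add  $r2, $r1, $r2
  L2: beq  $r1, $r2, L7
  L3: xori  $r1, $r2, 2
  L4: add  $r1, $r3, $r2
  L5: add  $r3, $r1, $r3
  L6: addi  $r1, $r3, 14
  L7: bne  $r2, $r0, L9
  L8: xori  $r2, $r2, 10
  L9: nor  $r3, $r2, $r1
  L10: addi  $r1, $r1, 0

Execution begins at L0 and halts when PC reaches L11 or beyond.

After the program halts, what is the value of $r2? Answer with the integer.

  step pc=0: sub  $r1, $r2, $r3  regs=(0,4,11,7)
  step pc=1: add  $r2, $r1, $r2  regs=(0,4,15,7)
  step pc=2: beq  $r1, $r2, L7  cond=F  regs=(0,4,15,7)
  step pc=3: xori  $r1, $r2, 2  regs=(0,13,15,7)
  step pc=4: add  $r1, $r3, $r2  regs=(0,22,15,7)
  step pc=5: add  $r3, $r1, $r3  regs=(0,22,15,29)
  step pc=6: addi  $r1, $r3, 14  regs=(0,43,15,29)
  step pc=7: bne  $r2, $r0, L9  cond=T  regs=(0,43,15,29)
  step pc=8: xori  $r2, $r2, 10  regs=(0,43,5,29)
  step pc=9: nor  $r3, $r2, $r1  regs=(0,43,5,65488)
  step pc=10: addi  $r1, $r1, 0  regs=(0,43,5,65488)

5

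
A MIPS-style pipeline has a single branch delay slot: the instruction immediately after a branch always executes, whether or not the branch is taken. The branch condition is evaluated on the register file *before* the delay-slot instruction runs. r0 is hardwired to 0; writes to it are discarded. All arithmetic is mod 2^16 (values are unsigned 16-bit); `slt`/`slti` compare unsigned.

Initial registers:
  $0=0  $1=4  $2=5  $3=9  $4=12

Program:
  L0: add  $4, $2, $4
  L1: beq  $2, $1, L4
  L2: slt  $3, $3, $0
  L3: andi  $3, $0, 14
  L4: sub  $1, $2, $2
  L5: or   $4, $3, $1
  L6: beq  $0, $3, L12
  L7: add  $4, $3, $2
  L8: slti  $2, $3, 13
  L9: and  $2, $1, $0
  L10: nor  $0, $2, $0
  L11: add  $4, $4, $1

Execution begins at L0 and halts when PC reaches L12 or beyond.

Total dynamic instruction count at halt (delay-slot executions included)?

8

PC=0  add  $4, $2, $4        | $0=0 $1=4 $2=5 $3=9 $4=17
PC=1  beq  $2, $1, L4        | $0=0 $1=4 $2=5 $3=9 $4=17  [not taken]
PC=2  slt  $3, $3, $0        | $0=0 $1=4 $2=5 $3=0 $4=17
PC=3  andi  $3, $0, 14       | $0=0 $1=4 $2=5 $3=0 $4=17
PC=4  sub  $1, $2, $2        | $0=0 $1=0 $2=5 $3=0 $4=17
PC=5  or   $4, $3, $1        | $0=0 $1=0 $2=5 $3=0 $4=0
PC=6  beq  $0, $3, L12       | $0=0 $1=0 $2=5 $3=0 $4=0  [TAKEN]
PC=7  add  $4, $3, $2        | $0=0 $1=0 $2=5 $3=0 $4=5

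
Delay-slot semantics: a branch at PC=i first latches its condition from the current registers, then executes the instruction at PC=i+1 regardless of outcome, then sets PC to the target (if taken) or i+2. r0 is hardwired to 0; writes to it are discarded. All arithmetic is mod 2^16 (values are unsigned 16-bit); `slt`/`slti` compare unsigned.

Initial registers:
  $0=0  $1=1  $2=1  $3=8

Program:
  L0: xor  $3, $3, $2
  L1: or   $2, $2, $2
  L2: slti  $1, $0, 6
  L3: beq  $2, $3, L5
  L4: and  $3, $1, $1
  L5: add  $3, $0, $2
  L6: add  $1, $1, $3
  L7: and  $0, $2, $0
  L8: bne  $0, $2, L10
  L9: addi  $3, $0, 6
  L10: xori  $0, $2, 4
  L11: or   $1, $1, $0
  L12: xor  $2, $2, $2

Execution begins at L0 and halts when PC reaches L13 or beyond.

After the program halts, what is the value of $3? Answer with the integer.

6

#0 xor  $3, $3, $2 ; 0/1/1/9
#1 or   $2, $2, $2 ; 0/1/1/9
#2 slti  $1, $0, 6 ; 0/1/1/9
#3 beq  $2, $3, L5 ; 0/1/1/9 ; →fallthru
#4 and  $3, $1, $1 ; 0/1/1/1
#5 add  $3, $0, $2 ; 0/1/1/1
#6 add  $1, $1, $3 ; 0/2/1/1
#7 and  $0, $2, $0 ; 0/2/1/1
#8 bne  $0, $2, L10 ; 0/2/1/1 ; →target
#9 addi  $3, $0, 6 ; 0/2/1/6
#10 xori  $0, $2, 4 ; 0/2/1/6
#11 or   $1, $1, $0 ; 0/2/1/6
#12 xor  $2, $2, $2 ; 0/2/0/6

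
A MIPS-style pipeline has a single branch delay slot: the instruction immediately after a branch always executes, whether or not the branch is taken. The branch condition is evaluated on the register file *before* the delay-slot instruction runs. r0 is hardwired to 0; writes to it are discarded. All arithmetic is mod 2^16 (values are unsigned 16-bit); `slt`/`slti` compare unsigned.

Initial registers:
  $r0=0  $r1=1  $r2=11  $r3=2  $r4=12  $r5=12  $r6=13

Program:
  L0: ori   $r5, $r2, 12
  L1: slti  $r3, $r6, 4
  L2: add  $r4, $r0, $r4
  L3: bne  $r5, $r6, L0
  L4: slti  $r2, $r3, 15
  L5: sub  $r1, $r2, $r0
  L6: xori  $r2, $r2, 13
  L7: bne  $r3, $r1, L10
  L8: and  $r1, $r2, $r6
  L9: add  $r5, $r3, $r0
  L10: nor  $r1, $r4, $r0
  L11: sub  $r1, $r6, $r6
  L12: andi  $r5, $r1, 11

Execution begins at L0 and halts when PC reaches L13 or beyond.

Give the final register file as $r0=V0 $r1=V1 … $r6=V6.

$r0=0 $r1=0 $r2=12 $r3=0 $r4=12 $r5=0 $r6=13

  step pc=0: ori   $r5, $r2, 12  regs=(0,1,11,2,12,15,13)
  step pc=1: slti  $r3, $r6, 4  regs=(0,1,11,0,12,15,13)
  step pc=2: add  $r4, $r0, $r4  regs=(0,1,11,0,12,15,13)
  step pc=3: bne  $r5, $r6, L0  cond=T  regs=(0,1,11,0,12,15,13)
  step pc=4: slti  $r2, $r3, 15  regs=(0,1,1,0,12,15,13)
  step pc=0: ori   $r5, $r2, 12  regs=(0,1,1,0,12,13,13)
  step pc=1: slti  $r3, $r6, 4  regs=(0,1,1,0,12,13,13)
  step pc=2: add  $r4, $r0, $r4  regs=(0,1,1,0,12,13,13)
  step pc=3: bne  $r5, $r6, L0  cond=F  regs=(0,1,1,0,12,13,13)
  step pc=4: slti  $r2, $r3, 15  regs=(0,1,1,0,12,13,13)
  step pc=5: sub  $r1, $r2, $r0  regs=(0,1,1,0,12,13,13)
  step pc=6: xori  $r2, $r2, 13  regs=(0,1,12,0,12,13,13)
  step pc=7: bne  $r3, $r1, L10  cond=T  regs=(0,1,12,0,12,13,13)
  step pc=8: and  $r1, $r2, $r6  regs=(0,12,12,0,12,13,13)
  step pc=10: nor  $r1, $r4, $r0  regs=(0,65523,12,0,12,13,13)
  step pc=11: sub  $r1, $r6, $r6  regs=(0,0,12,0,12,13,13)
  step pc=12: andi  $r5, $r1, 11  regs=(0,0,12,0,12,0,13)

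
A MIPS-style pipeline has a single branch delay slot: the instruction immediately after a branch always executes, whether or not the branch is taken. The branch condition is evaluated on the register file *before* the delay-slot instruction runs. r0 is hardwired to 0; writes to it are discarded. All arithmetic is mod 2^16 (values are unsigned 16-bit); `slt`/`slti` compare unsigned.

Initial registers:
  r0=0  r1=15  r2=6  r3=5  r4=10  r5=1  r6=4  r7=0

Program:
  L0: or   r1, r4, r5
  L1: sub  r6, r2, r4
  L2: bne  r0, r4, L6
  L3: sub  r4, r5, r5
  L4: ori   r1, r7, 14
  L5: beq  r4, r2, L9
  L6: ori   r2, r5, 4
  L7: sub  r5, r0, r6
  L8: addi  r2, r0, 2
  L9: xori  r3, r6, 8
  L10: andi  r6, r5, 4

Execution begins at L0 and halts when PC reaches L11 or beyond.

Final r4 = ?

0

[0] or   r1, r4, r5  →  {r0:0, r1:11, r2:6, r3:5, r4:10, r5:1, r6:4, r7:0}
[1] sub  r6, r2, r4  →  {r0:0, r1:11, r2:6, r3:5, r4:10, r5:1, r6:65532, r7:0}
[2] bne  r0, r4, L6  →  {r0:0, r1:11, r2:6, r3:5, r4:10, r5:1, r6:65532, r7:0}  ⟨branch taken⟩
[3] sub  r4, r5, r5  →  {r0:0, r1:11, r2:6, r3:5, r4:0, r5:1, r6:65532, r7:0}
[6] ori   r2, r5, 4  →  {r0:0, r1:11, r2:5, r3:5, r4:0, r5:1, r6:65532, r7:0}
[7] sub  r5, r0, r6  →  {r0:0, r1:11, r2:5, r3:5, r4:0, r5:4, r6:65532, r7:0}
[8] addi  r2, r0, 2  →  {r0:0, r1:11, r2:2, r3:5, r4:0, r5:4, r6:65532, r7:0}
[9] xori  r3, r6, 8  →  {r0:0, r1:11, r2:2, r3:65524, r4:0, r5:4, r6:65532, r7:0}
[10] andi  r6, r5, 4  →  {r0:0, r1:11, r2:2, r3:65524, r4:0, r5:4, r6:4, r7:0}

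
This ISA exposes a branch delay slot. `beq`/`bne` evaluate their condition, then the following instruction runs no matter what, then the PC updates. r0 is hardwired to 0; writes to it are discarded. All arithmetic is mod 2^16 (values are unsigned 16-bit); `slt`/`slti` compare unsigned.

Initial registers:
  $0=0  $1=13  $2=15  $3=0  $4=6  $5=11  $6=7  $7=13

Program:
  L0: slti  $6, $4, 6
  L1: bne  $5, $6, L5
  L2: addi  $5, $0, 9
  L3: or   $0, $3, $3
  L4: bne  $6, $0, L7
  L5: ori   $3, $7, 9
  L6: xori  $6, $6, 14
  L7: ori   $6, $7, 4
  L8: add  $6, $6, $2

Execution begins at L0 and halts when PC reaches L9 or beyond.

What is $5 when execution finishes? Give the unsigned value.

9

[0] slti  $6, $4, 6  →  {$0:0, $1:13, $2:15, $3:0, $4:6, $5:11, $6:0, $7:13}
[1] bne  $5, $6, L5  →  {$0:0, $1:13, $2:15, $3:0, $4:6, $5:11, $6:0, $7:13}  ⟨branch taken⟩
[2] addi  $5, $0, 9  →  {$0:0, $1:13, $2:15, $3:0, $4:6, $5:9, $6:0, $7:13}
[5] ori   $3, $7, 9  →  {$0:0, $1:13, $2:15, $3:13, $4:6, $5:9, $6:0, $7:13}
[6] xori  $6, $6, 14  →  {$0:0, $1:13, $2:15, $3:13, $4:6, $5:9, $6:14, $7:13}
[7] ori   $6, $7, 4  →  {$0:0, $1:13, $2:15, $3:13, $4:6, $5:9, $6:13, $7:13}
[8] add  $6, $6, $2  →  {$0:0, $1:13, $2:15, $3:13, $4:6, $5:9, $6:28, $7:13}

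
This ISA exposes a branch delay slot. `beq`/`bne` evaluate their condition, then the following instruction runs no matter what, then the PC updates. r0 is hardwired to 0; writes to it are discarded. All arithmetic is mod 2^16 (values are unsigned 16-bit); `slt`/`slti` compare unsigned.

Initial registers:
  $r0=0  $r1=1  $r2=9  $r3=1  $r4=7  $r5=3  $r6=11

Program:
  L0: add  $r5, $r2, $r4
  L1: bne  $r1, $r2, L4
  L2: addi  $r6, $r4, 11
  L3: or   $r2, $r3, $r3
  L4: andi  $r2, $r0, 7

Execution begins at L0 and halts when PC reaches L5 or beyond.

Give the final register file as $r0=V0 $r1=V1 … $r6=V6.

$r0=0 $r1=1 $r2=0 $r3=1 $r4=7 $r5=16 $r6=18

PC=0  add  $r5, $r2, $r4     | $r0=0 $r1=1 $r2=9 $r3=1 $r4=7 $r5=16 $r6=11
PC=1  bne  $r1, $r2, L4      | $r0=0 $r1=1 $r2=9 $r3=1 $r4=7 $r5=16 $r6=11  [TAKEN]
PC=2  addi  $r6, $r4, 11     | $r0=0 $r1=1 $r2=9 $r3=1 $r4=7 $r5=16 $r6=18
PC=4  andi  $r2, $r0, 7      | $r0=0 $r1=1 $r2=0 $r3=1 $r4=7 $r5=16 $r6=18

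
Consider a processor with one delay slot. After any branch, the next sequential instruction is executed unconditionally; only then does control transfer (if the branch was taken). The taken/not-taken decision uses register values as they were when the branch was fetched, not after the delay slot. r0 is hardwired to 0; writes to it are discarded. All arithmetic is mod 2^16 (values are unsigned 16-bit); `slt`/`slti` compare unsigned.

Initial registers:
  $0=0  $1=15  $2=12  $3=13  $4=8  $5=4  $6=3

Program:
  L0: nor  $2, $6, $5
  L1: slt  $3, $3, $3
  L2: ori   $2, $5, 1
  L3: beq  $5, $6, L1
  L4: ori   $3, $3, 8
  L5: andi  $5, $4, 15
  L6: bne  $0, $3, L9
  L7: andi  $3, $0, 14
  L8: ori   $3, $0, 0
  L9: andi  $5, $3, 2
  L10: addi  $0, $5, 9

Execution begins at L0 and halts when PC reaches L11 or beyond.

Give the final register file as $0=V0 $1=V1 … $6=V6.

$0=0 $1=15 $2=5 $3=0 $4=8 $5=0 $6=3

#0 nor  $2, $6, $5 ; 0/15/65528/13/8/4/3
#1 slt  $3, $3, $3 ; 0/15/65528/0/8/4/3
#2 ori   $2, $5, 1 ; 0/15/5/0/8/4/3
#3 beq  $5, $6, L1 ; 0/15/5/0/8/4/3 ; →fallthru
#4 ori   $3, $3, 8 ; 0/15/5/8/8/4/3
#5 andi  $5, $4, 15 ; 0/15/5/8/8/8/3
#6 bne  $0, $3, L9 ; 0/15/5/8/8/8/3 ; →target
#7 andi  $3, $0, 14 ; 0/15/5/0/8/8/3
#9 andi  $5, $3, 2 ; 0/15/5/0/8/0/3
#10 addi  $0, $5, 9 ; 0/15/5/0/8/0/3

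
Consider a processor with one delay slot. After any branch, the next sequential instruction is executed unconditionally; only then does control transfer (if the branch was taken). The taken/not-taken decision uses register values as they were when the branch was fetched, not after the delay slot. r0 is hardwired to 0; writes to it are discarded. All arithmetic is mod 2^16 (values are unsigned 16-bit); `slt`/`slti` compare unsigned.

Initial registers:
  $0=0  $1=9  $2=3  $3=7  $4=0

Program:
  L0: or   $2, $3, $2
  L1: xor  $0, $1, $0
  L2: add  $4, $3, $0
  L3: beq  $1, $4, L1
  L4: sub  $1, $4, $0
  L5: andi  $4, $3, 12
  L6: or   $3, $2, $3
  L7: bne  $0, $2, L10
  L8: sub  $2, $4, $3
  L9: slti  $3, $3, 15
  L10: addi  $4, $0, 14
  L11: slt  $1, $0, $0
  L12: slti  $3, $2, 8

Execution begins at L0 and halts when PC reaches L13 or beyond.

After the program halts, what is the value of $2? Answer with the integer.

[0] or   $2, $3, $2  →  {$0:0, $1:9, $2:7, $3:7, $4:0}
[1] xor  $0, $1, $0  →  {$0:0, $1:9, $2:7, $3:7, $4:0}
[2] add  $4, $3, $0  →  {$0:0, $1:9, $2:7, $3:7, $4:7}
[3] beq  $1, $4, L1  →  {$0:0, $1:9, $2:7, $3:7, $4:7}  ⟨branch fallthrough⟩
[4] sub  $1, $4, $0  →  {$0:0, $1:7, $2:7, $3:7, $4:7}
[5] andi  $4, $3, 12  →  {$0:0, $1:7, $2:7, $3:7, $4:4}
[6] or   $3, $2, $3  →  {$0:0, $1:7, $2:7, $3:7, $4:4}
[7] bne  $0, $2, L10  →  {$0:0, $1:7, $2:7, $3:7, $4:4}  ⟨branch taken⟩
[8] sub  $2, $4, $3  →  {$0:0, $1:7, $2:65533, $3:7, $4:4}
[10] addi  $4, $0, 14  →  {$0:0, $1:7, $2:65533, $3:7, $4:14}
[11] slt  $1, $0, $0  →  {$0:0, $1:0, $2:65533, $3:7, $4:14}
[12] slti  $3, $2, 8  →  {$0:0, $1:0, $2:65533, $3:0, $4:14}

65533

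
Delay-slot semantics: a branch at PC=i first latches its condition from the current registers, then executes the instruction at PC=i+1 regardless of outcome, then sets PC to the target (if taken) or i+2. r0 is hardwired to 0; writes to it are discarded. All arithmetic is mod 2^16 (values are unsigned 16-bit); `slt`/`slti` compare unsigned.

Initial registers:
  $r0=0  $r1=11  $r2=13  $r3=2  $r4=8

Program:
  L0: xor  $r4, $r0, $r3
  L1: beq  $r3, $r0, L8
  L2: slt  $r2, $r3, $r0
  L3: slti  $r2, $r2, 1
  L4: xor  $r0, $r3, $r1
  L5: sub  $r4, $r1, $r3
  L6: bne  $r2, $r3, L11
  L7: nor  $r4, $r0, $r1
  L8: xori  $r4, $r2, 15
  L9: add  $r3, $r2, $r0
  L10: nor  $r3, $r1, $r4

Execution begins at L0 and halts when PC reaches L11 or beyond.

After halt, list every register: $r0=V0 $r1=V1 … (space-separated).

$r0=0 $r1=11 $r2=1 $r3=2 $r4=65524

  step pc=0: xor  $r4, $r0, $r3  regs=(0,11,13,2,2)
  step pc=1: beq  $r3, $r0, L8  cond=F  regs=(0,11,13,2,2)
  step pc=2: slt  $r2, $r3, $r0  regs=(0,11,0,2,2)
  step pc=3: slti  $r2, $r2, 1  regs=(0,11,1,2,2)
  step pc=4: xor  $r0, $r3, $r1  regs=(0,11,1,2,2)
  step pc=5: sub  $r4, $r1, $r3  regs=(0,11,1,2,9)
  step pc=6: bne  $r2, $r3, L11  cond=T  regs=(0,11,1,2,9)
  step pc=7: nor  $r4, $r0, $r1  regs=(0,11,1,2,65524)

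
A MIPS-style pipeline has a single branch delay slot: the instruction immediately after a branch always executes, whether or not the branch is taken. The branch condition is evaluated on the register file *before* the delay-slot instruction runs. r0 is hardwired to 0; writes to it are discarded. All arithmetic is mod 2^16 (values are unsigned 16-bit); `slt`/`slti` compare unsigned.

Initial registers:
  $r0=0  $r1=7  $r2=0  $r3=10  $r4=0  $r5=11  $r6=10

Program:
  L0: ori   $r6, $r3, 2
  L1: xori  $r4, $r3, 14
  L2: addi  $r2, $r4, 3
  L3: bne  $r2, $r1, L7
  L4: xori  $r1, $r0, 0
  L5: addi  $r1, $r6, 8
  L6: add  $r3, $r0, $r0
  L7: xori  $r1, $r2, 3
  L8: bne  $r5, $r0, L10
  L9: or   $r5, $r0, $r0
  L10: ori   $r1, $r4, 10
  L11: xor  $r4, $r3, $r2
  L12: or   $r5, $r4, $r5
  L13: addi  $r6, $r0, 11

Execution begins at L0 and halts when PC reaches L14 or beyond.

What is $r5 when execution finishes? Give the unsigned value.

[0] ori   $r6, $r3, 2  →  {$r0:0, $r1:7, $r2:0, $r3:10, $r4:0, $r5:11, $r6:10}
[1] xori  $r4, $r3, 14  →  {$r0:0, $r1:7, $r2:0, $r3:10, $r4:4, $r5:11, $r6:10}
[2] addi  $r2, $r4, 3  →  {$r0:0, $r1:7, $r2:7, $r3:10, $r4:4, $r5:11, $r6:10}
[3] bne  $r2, $r1, L7  →  {$r0:0, $r1:7, $r2:7, $r3:10, $r4:4, $r5:11, $r6:10}  ⟨branch fallthrough⟩
[4] xori  $r1, $r0, 0  →  {$r0:0, $r1:0, $r2:7, $r3:10, $r4:4, $r5:11, $r6:10}
[5] addi  $r1, $r6, 8  →  {$r0:0, $r1:18, $r2:7, $r3:10, $r4:4, $r5:11, $r6:10}
[6] add  $r3, $r0, $r0  →  {$r0:0, $r1:18, $r2:7, $r3:0, $r4:4, $r5:11, $r6:10}
[7] xori  $r1, $r2, 3  →  {$r0:0, $r1:4, $r2:7, $r3:0, $r4:4, $r5:11, $r6:10}
[8] bne  $r5, $r0, L10  →  {$r0:0, $r1:4, $r2:7, $r3:0, $r4:4, $r5:11, $r6:10}  ⟨branch taken⟩
[9] or   $r5, $r0, $r0  →  {$r0:0, $r1:4, $r2:7, $r3:0, $r4:4, $r5:0, $r6:10}
[10] ori   $r1, $r4, 10  →  {$r0:0, $r1:14, $r2:7, $r3:0, $r4:4, $r5:0, $r6:10}
[11] xor  $r4, $r3, $r2  →  {$r0:0, $r1:14, $r2:7, $r3:0, $r4:7, $r5:0, $r6:10}
[12] or   $r5, $r4, $r5  →  {$r0:0, $r1:14, $r2:7, $r3:0, $r4:7, $r5:7, $r6:10}
[13] addi  $r6, $r0, 11  →  {$r0:0, $r1:14, $r2:7, $r3:0, $r4:7, $r5:7, $r6:11}

7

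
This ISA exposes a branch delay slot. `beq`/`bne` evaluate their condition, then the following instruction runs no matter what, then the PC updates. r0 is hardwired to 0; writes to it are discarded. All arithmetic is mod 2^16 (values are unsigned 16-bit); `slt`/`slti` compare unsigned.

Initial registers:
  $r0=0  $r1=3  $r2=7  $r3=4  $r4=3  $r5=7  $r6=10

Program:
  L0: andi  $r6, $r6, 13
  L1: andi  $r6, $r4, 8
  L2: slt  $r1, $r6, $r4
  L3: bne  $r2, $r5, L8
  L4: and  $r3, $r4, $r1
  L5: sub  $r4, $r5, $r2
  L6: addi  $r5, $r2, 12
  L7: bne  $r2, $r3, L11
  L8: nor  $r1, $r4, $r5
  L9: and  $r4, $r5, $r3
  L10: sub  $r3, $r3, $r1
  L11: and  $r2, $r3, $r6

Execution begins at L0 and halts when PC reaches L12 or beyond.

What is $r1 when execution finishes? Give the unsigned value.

65516

#0 andi  $r6, $r6, 13 ; 0/3/7/4/3/7/8
#1 andi  $r6, $r4, 8 ; 0/3/7/4/3/7/0
#2 slt  $r1, $r6, $r4 ; 0/1/7/4/3/7/0
#3 bne  $r2, $r5, L8 ; 0/1/7/4/3/7/0 ; →fallthru
#4 and  $r3, $r4, $r1 ; 0/1/7/1/3/7/0
#5 sub  $r4, $r5, $r2 ; 0/1/7/1/0/7/0
#6 addi  $r5, $r2, 12 ; 0/1/7/1/0/19/0
#7 bne  $r2, $r3, L11 ; 0/1/7/1/0/19/0 ; →target
#8 nor  $r1, $r4, $r5 ; 0/65516/7/1/0/19/0
#11 and  $r2, $r3, $r6 ; 0/65516/0/1/0/19/0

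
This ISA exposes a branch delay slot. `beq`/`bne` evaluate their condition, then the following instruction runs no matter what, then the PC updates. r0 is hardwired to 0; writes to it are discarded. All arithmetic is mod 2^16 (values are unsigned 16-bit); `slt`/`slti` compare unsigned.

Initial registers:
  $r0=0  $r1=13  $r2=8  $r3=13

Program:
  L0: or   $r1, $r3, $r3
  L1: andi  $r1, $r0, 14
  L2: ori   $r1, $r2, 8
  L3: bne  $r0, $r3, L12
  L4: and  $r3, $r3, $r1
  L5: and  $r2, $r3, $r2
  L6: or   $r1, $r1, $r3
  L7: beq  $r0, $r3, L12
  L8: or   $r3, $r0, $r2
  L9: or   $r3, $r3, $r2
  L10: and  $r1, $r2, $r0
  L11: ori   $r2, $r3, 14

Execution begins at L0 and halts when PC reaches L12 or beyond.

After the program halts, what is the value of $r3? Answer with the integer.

[0] or   $r1, $r3, $r3  →  {$r0:0, $r1:13, $r2:8, $r3:13}
[1] andi  $r1, $r0, 14  →  {$r0:0, $r1:0, $r2:8, $r3:13}
[2] ori   $r1, $r2, 8  →  {$r0:0, $r1:8, $r2:8, $r3:13}
[3] bne  $r0, $r3, L12  →  {$r0:0, $r1:8, $r2:8, $r3:13}  ⟨branch taken⟩
[4] and  $r3, $r3, $r1  →  {$r0:0, $r1:8, $r2:8, $r3:8}

8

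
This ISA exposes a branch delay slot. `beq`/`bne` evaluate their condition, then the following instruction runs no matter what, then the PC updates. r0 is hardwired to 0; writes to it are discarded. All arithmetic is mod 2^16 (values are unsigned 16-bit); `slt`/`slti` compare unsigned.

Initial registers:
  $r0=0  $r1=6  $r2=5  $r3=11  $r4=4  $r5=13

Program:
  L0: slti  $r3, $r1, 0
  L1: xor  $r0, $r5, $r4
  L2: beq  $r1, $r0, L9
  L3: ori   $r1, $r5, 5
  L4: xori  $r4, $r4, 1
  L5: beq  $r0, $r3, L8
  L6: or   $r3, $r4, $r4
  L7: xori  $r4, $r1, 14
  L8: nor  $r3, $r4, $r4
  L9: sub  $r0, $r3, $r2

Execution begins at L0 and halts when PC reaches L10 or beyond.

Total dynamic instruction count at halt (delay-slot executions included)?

[0] slti  $r3, $r1, 0  →  {$r0:0, $r1:6, $r2:5, $r3:0, $r4:4, $r5:13}
[1] xor  $r0, $r5, $r4  →  {$r0:0, $r1:6, $r2:5, $r3:0, $r4:4, $r5:13}
[2] beq  $r1, $r0, L9  →  {$r0:0, $r1:6, $r2:5, $r3:0, $r4:4, $r5:13}  ⟨branch fallthrough⟩
[3] ori   $r1, $r5, 5  →  {$r0:0, $r1:13, $r2:5, $r3:0, $r4:4, $r5:13}
[4] xori  $r4, $r4, 1  →  {$r0:0, $r1:13, $r2:5, $r3:0, $r4:5, $r5:13}
[5] beq  $r0, $r3, L8  →  {$r0:0, $r1:13, $r2:5, $r3:0, $r4:5, $r5:13}  ⟨branch taken⟩
[6] or   $r3, $r4, $r4  →  {$r0:0, $r1:13, $r2:5, $r3:5, $r4:5, $r5:13}
[8] nor  $r3, $r4, $r4  →  {$r0:0, $r1:13, $r2:5, $r3:65530, $r4:5, $r5:13}
[9] sub  $r0, $r3, $r2  →  {$r0:0, $r1:13, $r2:5, $r3:65530, $r4:5, $r5:13}

9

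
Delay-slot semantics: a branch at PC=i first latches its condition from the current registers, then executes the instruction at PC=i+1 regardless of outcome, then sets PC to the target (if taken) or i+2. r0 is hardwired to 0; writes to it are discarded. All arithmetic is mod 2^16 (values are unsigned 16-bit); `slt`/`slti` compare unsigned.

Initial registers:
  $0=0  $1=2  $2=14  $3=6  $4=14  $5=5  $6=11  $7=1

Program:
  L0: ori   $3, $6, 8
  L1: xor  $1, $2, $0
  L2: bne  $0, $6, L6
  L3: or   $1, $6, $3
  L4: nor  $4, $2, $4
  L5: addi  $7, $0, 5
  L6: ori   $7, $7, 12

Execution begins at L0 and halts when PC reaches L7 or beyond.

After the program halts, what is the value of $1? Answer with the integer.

PC=0  ori   $3, $6, 8        | $0=0 $1=2 $2=14 $3=11 $4=14 $5=5 $6=11 $7=1
PC=1  xor  $1, $2, $0        | $0=0 $1=14 $2=14 $3=11 $4=14 $5=5 $6=11 $7=1
PC=2  bne  $0, $6, L6        | $0=0 $1=14 $2=14 $3=11 $4=14 $5=5 $6=11 $7=1  [TAKEN]
PC=3  or   $1, $6, $3        | $0=0 $1=11 $2=14 $3=11 $4=14 $5=5 $6=11 $7=1
PC=6  ori   $7, $7, 12       | $0=0 $1=11 $2=14 $3=11 $4=14 $5=5 $6=11 $7=13

11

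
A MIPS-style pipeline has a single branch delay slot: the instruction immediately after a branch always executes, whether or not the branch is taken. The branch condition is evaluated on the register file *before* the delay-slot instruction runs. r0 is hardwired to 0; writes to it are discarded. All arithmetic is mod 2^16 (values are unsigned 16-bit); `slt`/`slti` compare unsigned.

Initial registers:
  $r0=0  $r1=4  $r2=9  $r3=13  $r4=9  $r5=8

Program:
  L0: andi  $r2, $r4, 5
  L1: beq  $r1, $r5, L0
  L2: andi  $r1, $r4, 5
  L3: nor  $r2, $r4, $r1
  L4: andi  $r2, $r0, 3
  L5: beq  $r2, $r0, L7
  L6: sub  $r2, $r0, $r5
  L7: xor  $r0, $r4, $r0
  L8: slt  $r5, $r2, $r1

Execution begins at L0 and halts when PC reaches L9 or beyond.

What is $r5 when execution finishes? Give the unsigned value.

PC=0  andi  $r2, $r4, 5      | $r0=0 $r1=4 $r2=1 $r3=13 $r4=9 $r5=8
PC=1  beq  $r1, $r5, L0      | $r0=0 $r1=4 $r2=1 $r3=13 $r4=9 $r5=8  [not taken]
PC=2  andi  $r1, $r4, 5      | $r0=0 $r1=1 $r2=1 $r3=13 $r4=9 $r5=8
PC=3  nor  $r2, $r4, $r1     | $r0=0 $r1=1 $r2=65526 $r3=13 $r4=9 $r5=8
PC=4  andi  $r2, $r0, 3      | $r0=0 $r1=1 $r2=0 $r3=13 $r4=9 $r5=8
PC=5  beq  $r2, $r0, L7      | $r0=0 $r1=1 $r2=0 $r3=13 $r4=9 $r5=8  [TAKEN]
PC=6  sub  $r2, $r0, $r5     | $r0=0 $r1=1 $r2=65528 $r3=13 $r4=9 $r5=8
PC=7  xor  $r0, $r4, $r0     | $r0=0 $r1=1 $r2=65528 $r3=13 $r4=9 $r5=8
PC=8  slt  $r5, $r2, $r1     | $r0=0 $r1=1 $r2=65528 $r3=13 $r4=9 $r5=0

0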